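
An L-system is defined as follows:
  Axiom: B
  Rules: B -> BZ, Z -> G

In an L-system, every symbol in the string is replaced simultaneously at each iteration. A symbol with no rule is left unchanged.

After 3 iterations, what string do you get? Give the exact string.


Answer: BZGG

Derivation:
Step 0: B
Step 1: BZ
Step 2: BZG
Step 3: BZGG


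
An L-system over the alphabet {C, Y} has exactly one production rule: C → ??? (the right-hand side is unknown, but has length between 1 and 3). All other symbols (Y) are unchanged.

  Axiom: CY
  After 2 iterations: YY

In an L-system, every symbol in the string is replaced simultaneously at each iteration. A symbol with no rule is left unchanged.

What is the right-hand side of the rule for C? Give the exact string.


Trying C → Y:
  Step 0: CY
  Step 1: YY
  Step 2: YY
Matches the given result.

Answer: Y


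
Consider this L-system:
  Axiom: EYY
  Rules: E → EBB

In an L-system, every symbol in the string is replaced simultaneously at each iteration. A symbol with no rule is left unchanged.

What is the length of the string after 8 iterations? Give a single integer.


Step 0: length = 3
Step 1: length = 5
Step 2: length = 7
Step 3: length = 9
Step 4: length = 11
Step 5: length = 13
Step 6: length = 15
Step 7: length = 17
Step 8: length = 19

Answer: 19


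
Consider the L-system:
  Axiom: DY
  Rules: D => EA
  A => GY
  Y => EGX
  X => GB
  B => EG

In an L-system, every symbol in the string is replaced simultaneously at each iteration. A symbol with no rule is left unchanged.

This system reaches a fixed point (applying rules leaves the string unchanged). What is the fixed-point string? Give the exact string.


Step 0: DY
Step 1: EAEGX
Step 2: EGYEGGB
Step 3: EGEGXEGGEG
Step 4: EGEGGBEGGEG
Step 5: EGEGGEGEGGEG
Step 6: EGEGGEGEGGEG  (unchanged — fixed point at step 5)

Answer: EGEGGEGEGGEG


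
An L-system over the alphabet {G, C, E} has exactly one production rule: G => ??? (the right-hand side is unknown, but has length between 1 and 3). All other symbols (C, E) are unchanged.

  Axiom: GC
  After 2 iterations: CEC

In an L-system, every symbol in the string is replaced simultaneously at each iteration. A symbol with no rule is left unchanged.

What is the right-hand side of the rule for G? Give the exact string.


Answer: CE

Derivation:
Trying G => CE:
  Step 0: GC
  Step 1: CEC
  Step 2: CEC
Matches the given result.


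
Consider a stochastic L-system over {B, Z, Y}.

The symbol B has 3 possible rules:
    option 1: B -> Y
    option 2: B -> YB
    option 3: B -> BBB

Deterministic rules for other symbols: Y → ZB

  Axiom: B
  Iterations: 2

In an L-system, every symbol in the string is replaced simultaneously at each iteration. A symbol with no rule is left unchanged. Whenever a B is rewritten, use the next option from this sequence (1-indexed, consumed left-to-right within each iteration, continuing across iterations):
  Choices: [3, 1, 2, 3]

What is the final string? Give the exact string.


Answer: YYBBBB

Derivation:
Step 0: B
Step 1: BBB  (used choices [3])
Step 2: YYBBBB  (used choices [1, 2, 3])


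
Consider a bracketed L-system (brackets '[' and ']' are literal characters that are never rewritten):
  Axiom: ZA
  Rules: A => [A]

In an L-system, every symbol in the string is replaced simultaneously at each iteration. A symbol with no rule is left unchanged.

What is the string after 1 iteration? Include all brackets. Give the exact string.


Step 0: ZA
Step 1: Z[A]

Answer: Z[A]


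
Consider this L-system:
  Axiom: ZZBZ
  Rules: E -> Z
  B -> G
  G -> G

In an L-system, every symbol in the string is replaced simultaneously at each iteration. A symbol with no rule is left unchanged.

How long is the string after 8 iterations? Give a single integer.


Step 0: length = 4
Step 1: length = 4
Step 2: length = 4
Step 3: length = 4
Step 4: length = 4
Step 5: length = 4
Step 6: length = 4
Step 7: length = 4
Step 8: length = 4

Answer: 4


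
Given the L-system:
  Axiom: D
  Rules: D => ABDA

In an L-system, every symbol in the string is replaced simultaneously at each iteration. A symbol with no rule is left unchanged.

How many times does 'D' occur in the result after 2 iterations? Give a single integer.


Step 0: D  (1 'D')
Step 1: ABDA  (1 'D')
Step 2: ABABDAA  (1 'D')

Answer: 1


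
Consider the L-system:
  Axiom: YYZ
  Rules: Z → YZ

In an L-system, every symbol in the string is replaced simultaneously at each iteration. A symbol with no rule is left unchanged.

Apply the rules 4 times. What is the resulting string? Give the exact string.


Answer: YYYYYYZ

Derivation:
Step 0: YYZ
Step 1: YYYZ
Step 2: YYYYZ
Step 3: YYYYYZ
Step 4: YYYYYYZ


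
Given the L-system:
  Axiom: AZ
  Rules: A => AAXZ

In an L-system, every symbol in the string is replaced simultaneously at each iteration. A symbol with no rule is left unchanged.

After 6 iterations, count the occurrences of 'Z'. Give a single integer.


Step 0: AZ  (1 'Z')
Step 1: AAXZZ  (2 'Z')
Step 2: AAXZAAXZXZZ  (4 'Z')
Step 3: AAXZAAXZXZAAXZAAXZXZXZZ  (8 'Z')
Step 4: AAXZAAXZXZAAXZAAXZXZXZAAXZAAXZXZAAXZAAXZXZXZXZZ  (16 'Z')
Step 5: AAXZAAXZXZAAXZAAXZXZXZAAXZAAXZXZAAXZAAXZXZXZXZAAXZAAXZXZAAXZAAXZXZXZAAXZAAXZXZAAXZAAXZXZXZXZXZZ  (32 'Z')
Step 6: AAXZAAXZXZAAXZAAXZXZXZAAXZAAXZXZAAXZAAXZXZXZXZAAXZAAXZXZAAXZAAXZXZXZAAXZAAXZXZAAXZAAXZXZXZXZXZAAXZAAXZXZAAXZAAXZXZXZAAXZAAXZXZAAXZAAXZXZXZXZAAXZAAXZXZAAXZAAXZXZXZAAXZAAXZXZAAXZAAXZXZXZXZXZXZZ  (64 'Z')

Answer: 64


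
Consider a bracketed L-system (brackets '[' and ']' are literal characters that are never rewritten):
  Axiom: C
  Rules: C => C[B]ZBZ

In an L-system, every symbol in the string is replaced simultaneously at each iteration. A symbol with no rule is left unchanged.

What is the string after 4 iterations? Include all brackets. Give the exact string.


Step 0: C
Step 1: C[B]ZBZ
Step 2: C[B]ZBZ[B]ZBZ
Step 3: C[B]ZBZ[B]ZBZ[B]ZBZ
Step 4: C[B]ZBZ[B]ZBZ[B]ZBZ[B]ZBZ

Answer: C[B]ZBZ[B]ZBZ[B]ZBZ[B]ZBZ


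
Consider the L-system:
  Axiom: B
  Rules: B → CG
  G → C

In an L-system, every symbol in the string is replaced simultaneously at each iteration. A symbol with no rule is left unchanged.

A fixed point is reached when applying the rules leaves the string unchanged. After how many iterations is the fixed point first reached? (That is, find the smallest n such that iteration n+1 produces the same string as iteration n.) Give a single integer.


Answer: 2

Derivation:
Step 0: B
Step 1: CG
Step 2: CC
Step 3: CC  (unchanged — fixed point at step 2)


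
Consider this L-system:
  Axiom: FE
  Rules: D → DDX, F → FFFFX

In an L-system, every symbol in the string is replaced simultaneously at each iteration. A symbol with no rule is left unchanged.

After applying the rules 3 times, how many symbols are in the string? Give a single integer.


Answer: 86

Derivation:
Step 0: length = 2
Step 1: length = 6
Step 2: length = 22
Step 3: length = 86


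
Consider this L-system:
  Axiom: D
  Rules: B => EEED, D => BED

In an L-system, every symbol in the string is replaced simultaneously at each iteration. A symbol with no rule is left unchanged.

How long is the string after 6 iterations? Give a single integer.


Answer: 77

Derivation:
Step 0: length = 1
Step 1: length = 3
Step 2: length = 8
Step 3: length = 15
Step 4: length = 27
Step 5: length = 46
Step 6: length = 77


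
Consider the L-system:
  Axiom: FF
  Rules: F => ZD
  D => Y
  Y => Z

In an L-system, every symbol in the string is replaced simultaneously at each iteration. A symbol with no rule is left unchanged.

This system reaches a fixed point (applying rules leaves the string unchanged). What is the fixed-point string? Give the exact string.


Step 0: FF
Step 1: ZDZD
Step 2: ZYZY
Step 3: ZZZZ
Step 4: ZZZZ  (unchanged — fixed point at step 3)

Answer: ZZZZ


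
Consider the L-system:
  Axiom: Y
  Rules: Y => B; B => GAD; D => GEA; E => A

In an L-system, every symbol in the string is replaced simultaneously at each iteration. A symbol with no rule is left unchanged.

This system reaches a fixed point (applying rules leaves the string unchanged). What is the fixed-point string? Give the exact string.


Step 0: Y
Step 1: B
Step 2: GAD
Step 3: GAGEA
Step 4: GAGAA
Step 5: GAGAA  (unchanged — fixed point at step 4)

Answer: GAGAA


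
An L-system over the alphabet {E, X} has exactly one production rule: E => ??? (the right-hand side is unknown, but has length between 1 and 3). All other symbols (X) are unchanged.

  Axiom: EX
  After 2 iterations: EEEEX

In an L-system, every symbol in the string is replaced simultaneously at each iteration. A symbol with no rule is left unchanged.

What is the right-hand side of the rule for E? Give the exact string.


Trying E => EE:
  Step 0: EX
  Step 1: EEX
  Step 2: EEEEX
Matches the given result.

Answer: EE


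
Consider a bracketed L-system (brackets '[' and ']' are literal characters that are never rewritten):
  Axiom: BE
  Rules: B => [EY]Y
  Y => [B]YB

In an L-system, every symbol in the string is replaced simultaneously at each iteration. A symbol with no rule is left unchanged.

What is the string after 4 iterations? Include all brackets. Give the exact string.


Answer: [E[[E[B]YB][B]YB][[EY]Y][B]YB[EY]Y[E[B]YB][B]YB][[E[B]YB][B]YB][[EY]Y][B]YB[EY]Y[E[B]YB][B]YBE

Derivation:
Step 0: BE
Step 1: [EY]YE
Step 2: [E[B]YB][B]YBE
Step 3: [E[[EY]Y][B]YB[EY]Y][[EY]Y][B]YB[EY]YE
Step 4: [E[[E[B]YB][B]YB][[EY]Y][B]YB[EY]Y[E[B]YB][B]YB][[E[B]YB][B]YB][[EY]Y][B]YB[EY]Y[E[B]YB][B]YBE


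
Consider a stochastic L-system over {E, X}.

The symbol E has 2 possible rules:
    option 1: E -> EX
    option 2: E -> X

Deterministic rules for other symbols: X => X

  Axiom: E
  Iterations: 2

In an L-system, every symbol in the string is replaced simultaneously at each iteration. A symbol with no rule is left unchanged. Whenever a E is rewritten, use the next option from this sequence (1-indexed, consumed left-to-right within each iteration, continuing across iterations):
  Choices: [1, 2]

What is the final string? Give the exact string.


Step 0: E
Step 1: EX  (used choices [1])
Step 2: XX  (used choices [2])

Answer: XX


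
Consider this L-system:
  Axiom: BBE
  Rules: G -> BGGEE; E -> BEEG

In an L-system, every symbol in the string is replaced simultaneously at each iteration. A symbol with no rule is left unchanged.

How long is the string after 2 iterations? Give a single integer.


Step 0: length = 3
Step 1: length = 6
Step 2: length = 16

Answer: 16


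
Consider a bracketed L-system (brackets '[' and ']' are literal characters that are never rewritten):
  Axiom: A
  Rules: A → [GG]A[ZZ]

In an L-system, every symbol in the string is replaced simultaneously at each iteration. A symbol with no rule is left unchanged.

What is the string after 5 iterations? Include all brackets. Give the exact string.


Answer: [GG][GG][GG][GG][GG]A[ZZ][ZZ][ZZ][ZZ][ZZ]

Derivation:
Step 0: A
Step 1: [GG]A[ZZ]
Step 2: [GG][GG]A[ZZ][ZZ]
Step 3: [GG][GG][GG]A[ZZ][ZZ][ZZ]
Step 4: [GG][GG][GG][GG]A[ZZ][ZZ][ZZ][ZZ]
Step 5: [GG][GG][GG][GG][GG]A[ZZ][ZZ][ZZ][ZZ][ZZ]


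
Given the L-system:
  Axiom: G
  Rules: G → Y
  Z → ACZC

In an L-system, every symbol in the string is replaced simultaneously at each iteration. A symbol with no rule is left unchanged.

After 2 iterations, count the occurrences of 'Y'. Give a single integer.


Step 0: G  (0 'Y')
Step 1: Y  (1 'Y')
Step 2: Y  (1 'Y')

Answer: 1


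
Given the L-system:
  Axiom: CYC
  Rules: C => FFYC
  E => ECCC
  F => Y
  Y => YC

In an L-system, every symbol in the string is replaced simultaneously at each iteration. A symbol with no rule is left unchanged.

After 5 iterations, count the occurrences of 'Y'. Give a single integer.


Step 0: CYC  (1 'Y')
Step 1: FFYCYCFFYC  (3 'Y')
Step 2: YYYCFFYCYCFFYCYYYCFFYC  (10 'Y')
Step 3: YCYCYCFFYCYYYCFFYCYCFFYCYYYCFFYCYCYCYCFFYCYYYCFFYC  (22 'Y')
Step 4: YCFFYCYCFFYCYCFFYCYYYCFFYCYCYCYCFFYCYYYCFFYCYCFFYCYYYCFFYCYCYCYCFFYCYYYCFFYCYCFFYCYCFFYCYCFFYCYYYCFFYCYCYCYCFFYCYYYCFFYC  (50 'Y')
Step 5: YCFFYCYYYCFFYCYCFFYCYYYCFFYCYCFFYCYYYCFFYCYCYCYCFFYCYYYCFFYCYCFFYCYCFFYCYCFFYCYYYCFFYCYCYCYCFFYCYYYCFFYCYCFFYCYYYCFFYCYCYCYCFFYCYYYCFFYCYCFFYCYCFFYCYCFFYCYYYCFFYCYCYCYCFFYCYYYCFFYCYCFFYCYYYCFFYCYCFFYCYYYCFFYCYCFFYCYYYCFFYCYCYCYCFFYCYYYCFFYCYCFFYCYCFFYCYCFFYCYYYCFFYCYCYCYCFFYCYYYCFFYC  (120 'Y')

Answer: 120


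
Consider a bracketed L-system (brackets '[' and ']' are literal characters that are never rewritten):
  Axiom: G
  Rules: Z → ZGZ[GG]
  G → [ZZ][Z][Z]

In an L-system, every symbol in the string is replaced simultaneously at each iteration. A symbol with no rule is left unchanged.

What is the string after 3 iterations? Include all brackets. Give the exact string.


Step 0: G
Step 1: [ZZ][Z][Z]
Step 2: [ZGZ[GG]ZGZ[GG]][ZGZ[GG]][ZGZ[GG]]
Step 3: [ZGZ[GG][ZZ][Z][Z]ZGZ[GG][[ZZ][Z][Z][ZZ][Z][Z]]ZGZ[GG][ZZ][Z][Z]ZGZ[GG][[ZZ][Z][Z][ZZ][Z][Z]]][ZGZ[GG][ZZ][Z][Z]ZGZ[GG][[ZZ][Z][Z][ZZ][Z][Z]]][ZGZ[GG][ZZ][Z][Z]ZGZ[GG][[ZZ][Z][Z][ZZ][Z][Z]]]

Answer: [ZGZ[GG][ZZ][Z][Z]ZGZ[GG][[ZZ][Z][Z][ZZ][Z][Z]]ZGZ[GG][ZZ][Z][Z]ZGZ[GG][[ZZ][Z][Z][ZZ][Z][Z]]][ZGZ[GG][ZZ][Z][Z]ZGZ[GG][[ZZ][Z][Z][ZZ][Z][Z]]][ZGZ[GG][ZZ][Z][Z]ZGZ[GG][[ZZ][Z][Z][ZZ][Z][Z]]]


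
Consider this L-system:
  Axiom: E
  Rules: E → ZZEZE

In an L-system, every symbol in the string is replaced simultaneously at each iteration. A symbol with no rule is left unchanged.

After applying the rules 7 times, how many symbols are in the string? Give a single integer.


Answer: 509

Derivation:
Step 0: length = 1
Step 1: length = 5
Step 2: length = 13
Step 3: length = 29
Step 4: length = 61
Step 5: length = 125
Step 6: length = 253
Step 7: length = 509


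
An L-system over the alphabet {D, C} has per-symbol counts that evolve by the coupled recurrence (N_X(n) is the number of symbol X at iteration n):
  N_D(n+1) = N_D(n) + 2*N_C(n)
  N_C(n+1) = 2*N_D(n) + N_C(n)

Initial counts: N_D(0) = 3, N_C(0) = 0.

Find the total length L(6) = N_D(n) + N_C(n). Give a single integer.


Step 0: N_D=3, N_C=0, L=3
Step 1: N_D=3, N_C=6, L=9
Step 2: N_D=15, N_C=12, L=27
Step 3: N_D=39, N_C=42, L=81
Step 4: N_D=123, N_C=120, L=243
Step 5: N_D=363, N_C=366, L=729
Step 6: N_D=1095, N_C=1092, L=2187

Answer: 2187


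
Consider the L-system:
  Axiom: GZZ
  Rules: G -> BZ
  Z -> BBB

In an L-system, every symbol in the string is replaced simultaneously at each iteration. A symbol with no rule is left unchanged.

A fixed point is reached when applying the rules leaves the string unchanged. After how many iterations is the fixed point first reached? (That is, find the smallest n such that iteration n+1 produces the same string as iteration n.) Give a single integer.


Step 0: GZZ
Step 1: BZBBBBBB
Step 2: BBBBBBBBBB
Step 3: BBBBBBBBBB  (unchanged — fixed point at step 2)

Answer: 2


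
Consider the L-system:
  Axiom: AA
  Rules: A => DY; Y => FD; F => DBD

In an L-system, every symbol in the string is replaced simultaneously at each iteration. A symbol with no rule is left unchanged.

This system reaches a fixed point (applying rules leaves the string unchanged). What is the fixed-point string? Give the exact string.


Answer: DDBDDDDBDD

Derivation:
Step 0: AA
Step 1: DYDY
Step 2: DFDDFD
Step 3: DDBDDDDBDD
Step 4: DDBDDDDBDD  (unchanged — fixed point at step 3)


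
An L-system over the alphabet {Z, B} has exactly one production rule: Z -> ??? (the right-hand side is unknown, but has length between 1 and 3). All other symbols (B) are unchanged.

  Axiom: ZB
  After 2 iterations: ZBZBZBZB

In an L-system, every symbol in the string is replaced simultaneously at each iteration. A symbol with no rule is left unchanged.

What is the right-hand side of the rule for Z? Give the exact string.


Answer: ZBZ

Derivation:
Trying Z -> ZBZ:
  Step 0: ZB
  Step 1: ZBZB
  Step 2: ZBZBZBZB
Matches the given result.


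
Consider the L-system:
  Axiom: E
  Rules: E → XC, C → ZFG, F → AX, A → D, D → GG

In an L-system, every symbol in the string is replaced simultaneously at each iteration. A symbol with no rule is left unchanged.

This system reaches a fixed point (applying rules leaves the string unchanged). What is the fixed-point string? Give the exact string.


Answer: XZGGXG

Derivation:
Step 0: E
Step 1: XC
Step 2: XZFG
Step 3: XZAXG
Step 4: XZDXG
Step 5: XZGGXG
Step 6: XZGGXG  (unchanged — fixed point at step 5)


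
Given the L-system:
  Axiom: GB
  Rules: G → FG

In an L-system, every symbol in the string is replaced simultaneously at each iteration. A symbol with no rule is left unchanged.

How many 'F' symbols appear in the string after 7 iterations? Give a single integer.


Answer: 7

Derivation:
Step 0: GB  (0 'F')
Step 1: FGB  (1 'F')
Step 2: FFGB  (2 'F')
Step 3: FFFGB  (3 'F')
Step 4: FFFFGB  (4 'F')
Step 5: FFFFFGB  (5 'F')
Step 6: FFFFFFGB  (6 'F')
Step 7: FFFFFFFGB  (7 'F')


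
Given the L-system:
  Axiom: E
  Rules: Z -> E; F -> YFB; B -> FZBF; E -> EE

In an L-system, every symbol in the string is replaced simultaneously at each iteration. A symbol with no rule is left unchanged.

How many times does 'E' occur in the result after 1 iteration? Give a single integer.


Step 0: E  (1 'E')
Step 1: EE  (2 'E')

Answer: 2


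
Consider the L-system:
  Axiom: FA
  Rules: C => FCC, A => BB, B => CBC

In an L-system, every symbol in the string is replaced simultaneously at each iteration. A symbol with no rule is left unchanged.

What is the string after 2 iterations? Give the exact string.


Step 0: FA
Step 1: FBB
Step 2: FCBCCBC

Answer: FCBCCBC


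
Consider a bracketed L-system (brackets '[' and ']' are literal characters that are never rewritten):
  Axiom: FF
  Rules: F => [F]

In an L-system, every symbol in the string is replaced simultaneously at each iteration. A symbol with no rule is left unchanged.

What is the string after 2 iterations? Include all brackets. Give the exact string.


Step 0: FF
Step 1: [F][F]
Step 2: [[F]][[F]]

Answer: [[F]][[F]]


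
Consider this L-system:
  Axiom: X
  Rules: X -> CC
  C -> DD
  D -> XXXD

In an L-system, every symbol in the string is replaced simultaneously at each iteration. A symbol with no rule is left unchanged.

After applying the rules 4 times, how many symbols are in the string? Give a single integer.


Step 0: length = 1
Step 1: length = 2
Step 2: length = 4
Step 3: length = 16
Step 4: length = 40

Answer: 40


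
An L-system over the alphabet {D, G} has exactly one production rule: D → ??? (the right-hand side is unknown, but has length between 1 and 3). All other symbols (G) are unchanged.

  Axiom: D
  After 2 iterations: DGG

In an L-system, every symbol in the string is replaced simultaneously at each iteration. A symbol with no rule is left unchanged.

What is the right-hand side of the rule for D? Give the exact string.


Trying D → DG:
  Step 0: D
  Step 1: DG
  Step 2: DGG
Matches the given result.

Answer: DG


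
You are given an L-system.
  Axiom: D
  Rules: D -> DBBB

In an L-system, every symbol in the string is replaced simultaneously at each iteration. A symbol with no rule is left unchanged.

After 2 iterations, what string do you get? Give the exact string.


Step 0: D
Step 1: DBBB
Step 2: DBBBBBB

Answer: DBBBBBB


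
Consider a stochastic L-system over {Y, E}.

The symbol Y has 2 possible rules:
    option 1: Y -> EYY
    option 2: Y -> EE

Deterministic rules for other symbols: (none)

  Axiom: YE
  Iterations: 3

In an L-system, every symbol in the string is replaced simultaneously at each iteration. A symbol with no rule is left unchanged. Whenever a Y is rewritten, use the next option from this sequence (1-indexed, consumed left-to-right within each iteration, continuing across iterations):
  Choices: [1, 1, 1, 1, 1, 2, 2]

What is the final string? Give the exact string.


Step 0: YE
Step 1: EYYE  (used choices [1])
Step 2: EEYYEYYE  (used choices [1, 1])
Step 3: EEEYYEYYEEEEEE  (used choices [1, 1, 2, 2])

Answer: EEEYYEYYEEEEEE


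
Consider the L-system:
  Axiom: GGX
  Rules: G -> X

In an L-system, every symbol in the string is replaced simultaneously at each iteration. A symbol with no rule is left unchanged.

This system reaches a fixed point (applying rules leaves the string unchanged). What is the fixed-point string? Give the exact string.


Answer: XXX

Derivation:
Step 0: GGX
Step 1: XXX
Step 2: XXX  (unchanged — fixed point at step 1)


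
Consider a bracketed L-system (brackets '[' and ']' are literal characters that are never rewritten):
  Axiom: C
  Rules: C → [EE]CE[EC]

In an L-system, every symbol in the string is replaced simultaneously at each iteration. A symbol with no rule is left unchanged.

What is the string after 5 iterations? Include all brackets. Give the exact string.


Answer: [EE][EE][EE][EE][EE]CE[EC]E[E[EE]CE[EC]]E[E[EE][EE]CE[EC]E[E[EE]CE[EC]]]E[E[EE][EE][EE]CE[EC]E[E[EE]CE[EC]]E[E[EE][EE]CE[EC]E[E[EE]CE[EC]]]]E[E[EE][EE][EE][EE]CE[EC]E[E[EE]CE[EC]]E[E[EE][EE]CE[EC]E[E[EE]CE[EC]]]E[E[EE][EE][EE]CE[EC]E[E[EE]CE[EC]]E[E[EE][EE]CE[EC]E[E[EE]CE[EC]]]]]

Derivation:
Step 0: C
Step 1: [EE]CE[EC]
Step 2: [EE][EE]CE[EC]E[E[EE]CE[EC]]
Step 3: [EE][EE][EE]CE[EC]E[E[EE]CE[EC]]E[E[EE][EE]CE[EC]E[E[EE]CE[EC]]]
Step 4: [EE][EE][EE][EE]CE[EC]E[E[EE]CE[EC]]E[E[EE][EE]CE[EC]E[E[EE]CE[EC]]]E[E[EE][EE][EE]CE[EC]E[E[EE]CE[EC]]E[E[EE][EE]CE[EC]E[E[EE]CE[EC]]]]
Step 5: [EE][EE][EE][EE][EE]CE[EC]E[E[EE]CE[EC]]E[E[EE][EE]CE[EC]E[E[EE]CE[EC]]]E[E[EE][EE][EE]CE[EC]E[E[EE]CE[EC]]E[E[EE][EE]CE[EC]E[E[EE]CE[EC]]]]E[E[EE][EE][EE][EE]CE[EC]E[E[EE]CE[EC]]E[E[EE][EE]CE[EC]E[E[EE]CE[EC]]]E[E[EE][EE][EE]CE[EC]E[E[EE]CE[EC]]E[E[EE][EE]CE[EC]E[E[EE]CE[EC]]]]]


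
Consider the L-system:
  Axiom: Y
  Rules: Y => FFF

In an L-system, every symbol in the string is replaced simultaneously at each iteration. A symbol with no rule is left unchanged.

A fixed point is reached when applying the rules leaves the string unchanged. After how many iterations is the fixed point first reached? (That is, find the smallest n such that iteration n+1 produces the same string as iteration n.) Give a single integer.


Step 0: Y
Step 1: FFF
Step 2: FFF  (unchanged — fixed point at step 1)

Answer: 1


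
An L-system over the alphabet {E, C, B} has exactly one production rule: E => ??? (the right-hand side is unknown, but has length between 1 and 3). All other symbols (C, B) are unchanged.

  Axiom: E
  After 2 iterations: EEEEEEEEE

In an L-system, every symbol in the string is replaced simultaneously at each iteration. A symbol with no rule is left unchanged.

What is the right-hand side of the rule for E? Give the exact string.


Answer: EEE

Derivation:
Trying E => EEE:
  Step 0: E
  Step 1: EEE
  Step 2: EEEEEEEEE
Matches the given result.


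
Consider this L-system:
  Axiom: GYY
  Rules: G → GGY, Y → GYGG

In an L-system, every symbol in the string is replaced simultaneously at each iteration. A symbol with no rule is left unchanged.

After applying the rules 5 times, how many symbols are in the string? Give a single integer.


Step 0: length = 3
Step 1: length = 11
Step 2: length = 36
Step 3: length = 119
Step 4: length = 393
Step 5: length = 1298

Answer: 1298


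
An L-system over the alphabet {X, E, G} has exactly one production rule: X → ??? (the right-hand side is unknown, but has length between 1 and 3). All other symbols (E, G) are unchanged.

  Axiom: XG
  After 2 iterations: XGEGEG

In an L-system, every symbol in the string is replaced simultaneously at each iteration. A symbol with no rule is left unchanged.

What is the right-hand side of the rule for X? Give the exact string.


Trying X → XGE:
  Step 0: XG
  Step 1: XGEG
  Step 2: XGEGEG
Matches the given result.

Answer: XGE


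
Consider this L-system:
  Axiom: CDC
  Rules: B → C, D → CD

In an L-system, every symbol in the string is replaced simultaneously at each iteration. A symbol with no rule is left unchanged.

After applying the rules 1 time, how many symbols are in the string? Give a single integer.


Step 0: length = 3
Step 1: length = 4

Answer: 4


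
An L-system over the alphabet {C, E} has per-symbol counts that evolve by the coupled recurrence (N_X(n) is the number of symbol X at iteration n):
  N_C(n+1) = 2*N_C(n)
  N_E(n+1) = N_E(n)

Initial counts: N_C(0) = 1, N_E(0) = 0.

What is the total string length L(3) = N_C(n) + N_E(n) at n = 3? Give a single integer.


Step 0: N_C=1, N_E=0, L=1
Step 1: N_C=2, N_E=0, L=2
Step 2: N_C=4, N_E=0, L=4
Step 3: N_C=8, N_E=0, L=8

Answer: 8


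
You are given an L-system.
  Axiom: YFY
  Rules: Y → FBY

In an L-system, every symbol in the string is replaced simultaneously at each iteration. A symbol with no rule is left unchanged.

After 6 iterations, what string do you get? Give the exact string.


Step 0: YFY
Step 1: FBYFFBY
Step 2: FBFBYFFBFBY
Step 3: FBFBFBYFFBFBFBY
Step 4: FBFBFBFBYFFBFBFBFBY
Step 5: FBFBFBFBFBYFFBFBFBFBFBY
Step 6: FBFBFBFBFBFBYFFBFBFBFBFBFBY

Answer: FBFBFBFBFBFBYFFBFBFBFBFBFBY


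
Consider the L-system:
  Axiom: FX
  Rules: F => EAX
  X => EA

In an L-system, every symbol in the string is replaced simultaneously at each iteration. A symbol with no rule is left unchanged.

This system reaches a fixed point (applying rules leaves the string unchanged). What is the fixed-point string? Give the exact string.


Step 0: FX
Step 1: EAXEA
Step 2: EAEAEA
Step 3: EAEAEA  (unchanged — fixed point at step 2)

Answer: EAEAEA


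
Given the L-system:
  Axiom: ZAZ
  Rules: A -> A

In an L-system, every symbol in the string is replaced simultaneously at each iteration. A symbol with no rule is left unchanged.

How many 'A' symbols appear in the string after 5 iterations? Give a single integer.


Step 0: ZAZ  (1 'A')
Step 1: ZAZ  (1 'A')
Step 2: ZAZ  (1 'A')
Step 3: ZAZ  (1 'A')
Step 4: ZAZ  (1 'A')
Step 5: ZAZ  (1 'A')

Answer: 1


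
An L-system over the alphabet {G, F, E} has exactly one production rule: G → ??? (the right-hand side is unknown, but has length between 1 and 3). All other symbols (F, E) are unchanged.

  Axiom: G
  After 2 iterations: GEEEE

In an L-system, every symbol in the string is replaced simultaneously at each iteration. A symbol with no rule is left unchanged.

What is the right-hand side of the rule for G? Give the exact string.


Answer: GEE

Derivation:
Trying G → GEE:
  Step 0: G
  Step 1: GEE
  Step 2: GEEEE
Matches the given result.


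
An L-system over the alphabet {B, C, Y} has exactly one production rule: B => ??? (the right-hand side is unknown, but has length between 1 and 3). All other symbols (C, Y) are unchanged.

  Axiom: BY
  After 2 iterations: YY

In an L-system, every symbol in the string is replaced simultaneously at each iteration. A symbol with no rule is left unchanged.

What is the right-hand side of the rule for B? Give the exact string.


Answer: Y

Derivation:
Trying B => Y:
  Step 0: BY
  Step 1: YY
  Step 2: YY
Matches the given result.


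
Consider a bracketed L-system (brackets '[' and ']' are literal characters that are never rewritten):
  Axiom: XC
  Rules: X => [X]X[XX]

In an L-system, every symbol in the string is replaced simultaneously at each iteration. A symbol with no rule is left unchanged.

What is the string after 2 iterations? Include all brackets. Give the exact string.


Step 0: XC
Step 1: [X]X[XX]C
Step 2: [[X]X[XX]][X]X[XX][[X]X[XX][X]X[XX]]C

Answer: [[X]X[XX]][X]X[XX][[X]X[XX][X]X[XX]]C


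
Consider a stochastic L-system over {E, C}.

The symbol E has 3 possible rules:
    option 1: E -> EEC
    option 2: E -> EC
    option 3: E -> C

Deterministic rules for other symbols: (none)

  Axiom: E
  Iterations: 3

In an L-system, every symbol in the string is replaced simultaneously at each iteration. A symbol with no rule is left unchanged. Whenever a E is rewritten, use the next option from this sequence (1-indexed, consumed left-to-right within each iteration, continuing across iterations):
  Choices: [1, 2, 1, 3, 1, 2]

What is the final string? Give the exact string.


Step 0: E
Step 1: EEC  (used choices [1])
Step 2: ECEECC  (used choices [2, 1])
Step 3: CCEECECCC  (used choices [3, 1, 2])

Answer: CCEECECCC


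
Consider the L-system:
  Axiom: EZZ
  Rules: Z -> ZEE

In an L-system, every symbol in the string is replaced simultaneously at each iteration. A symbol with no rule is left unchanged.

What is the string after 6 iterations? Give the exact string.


Answer: EZEEEEEEEEEEEEZEEEEEEEEEEEE

Derivation:
Step 0: EZZ
Step 1: EZEEZEE
Step 2: EZEEEEZEEEE
Step 3: EZEEEEEEZEEEEEE
Step 4: EZEEEEEEEEZEEEEEEEE
Step 5: EZEEEEEEEEEEZEEEEEEEEEE
Step 6: EZEEEEEEEEEEEEZEEEEEEEEEEEE


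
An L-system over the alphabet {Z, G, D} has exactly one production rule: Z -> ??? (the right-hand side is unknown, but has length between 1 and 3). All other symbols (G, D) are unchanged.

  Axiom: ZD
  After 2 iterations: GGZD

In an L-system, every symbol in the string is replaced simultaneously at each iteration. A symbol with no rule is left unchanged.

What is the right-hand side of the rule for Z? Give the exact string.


Trying Z -> GZ:
  Step 0: ZD
  Step 1: GZD
  Step 2: GGZD
Matches the given result.

Answer: GZ


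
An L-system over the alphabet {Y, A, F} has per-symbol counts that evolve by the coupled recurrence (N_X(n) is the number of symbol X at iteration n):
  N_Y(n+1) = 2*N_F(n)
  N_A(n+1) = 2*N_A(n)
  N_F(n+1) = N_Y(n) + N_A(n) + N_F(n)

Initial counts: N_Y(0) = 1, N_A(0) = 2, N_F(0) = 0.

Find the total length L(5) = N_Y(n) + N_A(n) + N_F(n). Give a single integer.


Step 0: N_Y=1, N_A=2, N_F=0, L=3
Step 1: N_Y=0, N_A=4, N_F=3, L=7
Step 2: N_Y=6, N_A=8, N_F=7, L=21
Step 3: N_Y=14, N_A=16, N_F=21, L=51
Step 4: N_Y=42, N_A=32, N_F=51, L=125
Step 5: N_Y=102, N_A=64, N_F=125, L=291

Answer: 291


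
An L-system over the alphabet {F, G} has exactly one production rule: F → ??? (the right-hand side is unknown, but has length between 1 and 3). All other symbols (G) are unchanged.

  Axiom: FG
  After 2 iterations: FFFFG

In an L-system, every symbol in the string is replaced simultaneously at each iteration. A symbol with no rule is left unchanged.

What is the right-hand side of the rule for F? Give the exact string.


Answer: FF

Derivation:
Trying F → FF:
  Step 0: FG
  Step 1: FFG
  Step 2: FFFFG
Matches the given result.


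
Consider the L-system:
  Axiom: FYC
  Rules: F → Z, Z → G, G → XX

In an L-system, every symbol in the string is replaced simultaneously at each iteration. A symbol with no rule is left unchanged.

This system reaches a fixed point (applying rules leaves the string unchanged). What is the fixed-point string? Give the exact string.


Step 0: FYC
Step 1: ZYC
Step 2: GYC
Step 3: XXYC
Step 4: XXYC  (unchanged — fixed point at step 3)

Answer: XXYC


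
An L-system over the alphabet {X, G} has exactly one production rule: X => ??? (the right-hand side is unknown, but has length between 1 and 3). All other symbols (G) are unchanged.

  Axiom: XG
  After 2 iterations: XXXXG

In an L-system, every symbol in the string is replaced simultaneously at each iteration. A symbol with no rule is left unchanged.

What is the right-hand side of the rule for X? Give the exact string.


Answer: XX

Derivation:
Trying X => XX:
  Step 0: XG
  Step 1: XXG
  Step 2: XXXXG
Matches the given result.


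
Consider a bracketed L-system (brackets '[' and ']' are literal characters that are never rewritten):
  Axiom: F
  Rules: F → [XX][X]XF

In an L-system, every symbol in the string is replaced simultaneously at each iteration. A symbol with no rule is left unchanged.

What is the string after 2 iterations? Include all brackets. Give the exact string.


Answer: [XX][X]X[XX][X]XF

Derivation:
Step 0: F
Step 1: [XX][X]XF
Step 2: [XX][X]X[XX][X]XF


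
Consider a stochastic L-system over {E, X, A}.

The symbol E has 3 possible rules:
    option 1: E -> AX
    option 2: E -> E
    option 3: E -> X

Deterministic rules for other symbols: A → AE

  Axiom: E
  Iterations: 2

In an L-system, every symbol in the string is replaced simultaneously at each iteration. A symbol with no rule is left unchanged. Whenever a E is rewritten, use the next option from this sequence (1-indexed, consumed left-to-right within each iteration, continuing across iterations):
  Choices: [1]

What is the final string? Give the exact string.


Answer: AEX

Derivation:
Step 0: E
Step 1: AX  (used choices [1])
Step 2: AEX  (used choices [])


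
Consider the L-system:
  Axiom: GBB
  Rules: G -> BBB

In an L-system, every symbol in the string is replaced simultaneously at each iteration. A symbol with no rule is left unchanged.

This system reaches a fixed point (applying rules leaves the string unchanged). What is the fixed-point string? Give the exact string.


Step 0: GBB
Step 1: BBBBB
Step 2: BBBBB  (unchanged — fixed point at step 1)

Answer: BBBBB


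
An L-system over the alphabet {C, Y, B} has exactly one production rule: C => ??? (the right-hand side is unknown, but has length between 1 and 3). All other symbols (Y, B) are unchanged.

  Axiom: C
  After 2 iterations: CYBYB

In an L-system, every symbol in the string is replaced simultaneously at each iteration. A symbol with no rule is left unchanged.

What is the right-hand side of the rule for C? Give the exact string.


Trying C => CYB:
  Step 0: C
  Step 1: CYB
  Step 2: CYBYB
Matches the given result.

Answer: CYB


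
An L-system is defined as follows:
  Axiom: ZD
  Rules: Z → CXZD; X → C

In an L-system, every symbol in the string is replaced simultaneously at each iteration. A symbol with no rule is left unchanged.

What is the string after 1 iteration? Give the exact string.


Step 0: ZD
Step 1: CXZDD

Answer: CXZDD


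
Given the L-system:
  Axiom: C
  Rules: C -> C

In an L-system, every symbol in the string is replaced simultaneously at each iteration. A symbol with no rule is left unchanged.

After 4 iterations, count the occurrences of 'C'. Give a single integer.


Answer: 1

Derivation:
Step 0: C  (1 'C')
Step 1: C  (1 'C')
Step 2: C  (1 'C')
Step 3: C  (1 'C')
Step 4: C  (1 'C')


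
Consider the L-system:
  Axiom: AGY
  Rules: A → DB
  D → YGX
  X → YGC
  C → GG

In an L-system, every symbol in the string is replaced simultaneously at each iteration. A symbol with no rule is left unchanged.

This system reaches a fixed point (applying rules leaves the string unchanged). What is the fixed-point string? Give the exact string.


Step 0: AGY
Step 1: DBGY
Step 2: YGXBGY
Step 3: YGYGCBGY
Step 4: YGYGGGBGY
Step 5: YGYGGGBGY  (unchanged — fixed point at step 4)

Answer: YGYGGGBGY


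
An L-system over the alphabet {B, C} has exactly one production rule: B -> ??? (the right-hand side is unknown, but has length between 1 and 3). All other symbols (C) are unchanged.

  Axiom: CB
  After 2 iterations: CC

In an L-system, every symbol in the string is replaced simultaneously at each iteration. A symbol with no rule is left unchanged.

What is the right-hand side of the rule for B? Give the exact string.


Answer: C

Derivation:
Trying B -> C:
  Step 0: CB
  Step 1: CC
  Step 2: CC
Matches the given result.


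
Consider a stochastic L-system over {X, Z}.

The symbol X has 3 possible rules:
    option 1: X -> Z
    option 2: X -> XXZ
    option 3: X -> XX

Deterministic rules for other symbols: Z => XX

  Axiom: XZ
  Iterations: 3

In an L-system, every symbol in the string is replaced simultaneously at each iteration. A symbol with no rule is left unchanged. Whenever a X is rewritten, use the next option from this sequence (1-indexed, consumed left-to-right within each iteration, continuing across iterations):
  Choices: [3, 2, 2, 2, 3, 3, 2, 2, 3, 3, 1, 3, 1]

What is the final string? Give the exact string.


Step 0: XZ
Step 1: XXXX  (used choices [3])
Step 2: XXZXXZXXZXX  (used choices [2, 2, 2, 3])
Step 3: XXXXZXXXXZXXXXXXZXXXXZ  (used choices [3, 2, 2, 3, 3, 1, 3, 1])

Answer: XXXXZXXXXZXXXXXXZXXXXZ


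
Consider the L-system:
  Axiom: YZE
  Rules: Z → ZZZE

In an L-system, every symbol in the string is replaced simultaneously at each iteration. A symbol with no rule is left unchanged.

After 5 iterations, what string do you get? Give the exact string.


Answer: YZZZEZZZEZZZEEZZZEZZZEZZZEEZZZEZZZEZZZEEEZZZEZZZEZZZEEZZZEZZZEZZZEEZZZEZZZEZZZEEEZZZEZZZEZZZEEZZZEZZZEZZZEEZZZEZZZEZZZEEEEZZZEZZZEZZZEEZZZEZZZEZZZEEZZZEZZZEZZZEEEZZZEZZZEZZZEEZZZEZZZEZZZEEZZZEZZZEZZZEEEZZZEZZZEZZZEEZZZEZZZEZZZEEZZZEZZZEZZZEEEEZZZEZZZEZZZEEZZZEZZZEZZZEEZZZEZZZEZZZEEEZZZEZZZEZZZEEZZZEZZZEZZZEEZZZEZZZEZZZEEEZZZEZZZEZZZEEZZZEZZZEZZZEEZZZEZZZEZZZEEEEEE

Derivation:
Step 0: YZE
Step 1: YZZZEE
Step 2: YZZZEZZZEZZZEEE
Step 3: YZZZEZZZEZZZEEZZZEZZZEZZZEEZZZEZZZEZZZEEEE
Step 4: YZZZEZZZEZZZEEZZZEZZZEZZZEEZZZEZZZEZZZEEEZZZEZZZEZZZEEZZZEZZZEZZZEEZZZEZZZEZZZEEEZZZEZZZEZZZEEZZZEZZZEZZZEEZZZEZZZEZZZEEEEE
Step 5: YZZZEZZZEZZZEEZZZEZZZEZZZEEZZZEZZZEZZZEEEZZZEZZZEZZZEEZZZEZZZEZZZEEZZZEZZZEZZZEEEZZZEZZZEZZZEEZZZEZZZEZZZEEZZZEZZZEZZZEEEEZZZEZZZEZZZEEZZZEZZZEZZZEEZZZEZZZEZZZEEEZZZEZZZEZZZEEZZZEZZZEZZZEEZZZEZZZEZZZEEEZZZEZZZEZZZEEZZZEZZZEZZZEEZZZEZZZEZZZEEEEZZZEZZZEZZZEEZZZEZZZEZZZEEZZZEZZZEZZZEEEZZZEZZZEZZZEEZZZEZZZEZZZEEZZZEZZZEZZZEEEZZZEZZZEZZZEEZZZEZZZEZZZEEZZZEZZZEZZZEEEEEE


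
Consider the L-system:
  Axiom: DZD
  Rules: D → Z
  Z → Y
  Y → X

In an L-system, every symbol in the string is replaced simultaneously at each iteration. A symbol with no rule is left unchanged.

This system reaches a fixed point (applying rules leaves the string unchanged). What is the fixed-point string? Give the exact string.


Step 0: DZD
Step 1: ZYZ
Step 2: YXY
Step 3: XXX
Step 4: XXX  (unchanged — fixed point at step 3)

Answer: XXX


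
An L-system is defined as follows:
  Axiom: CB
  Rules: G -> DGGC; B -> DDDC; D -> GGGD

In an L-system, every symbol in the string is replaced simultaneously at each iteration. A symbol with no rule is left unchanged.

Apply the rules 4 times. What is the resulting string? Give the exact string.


Answer: CGGGDDGGCDGGCCGGGDDGGCDGGCCGGGDDGGCDGGCCDGGCDGGCDGGCGGGDGGGDDGGCDGGCCGGGDDGGCDGGCCGGGDDGGCDGGCCDGGCDGGCDGGCGGGDGGGDDGGCDGGCCGGGDDGGCDGGCCGGGDDGGCDGGCCDGGCDGGCDGGCGGGDC

Derivation:
Step 0: CB
Step 1: CDDDC
Step 2: CGGGDGGGDGGGDC
Step 3: CDGGCDGGCDGGCGGGDDGGCDGGCDGGCGGGDDGGCDGGCDGGCGGGDC
Step 4: CGGGDDGGCDGGCCGGGDDGGCDGGCCGGGDDGGCDGGCCDGGCDGGCDGGCGGGDGGGDDGGCDGGCCGGGDDGGCDGGCCGGGDDGGCDGGCCDGGCDGGCDGGCGGGDGGGDDGGCDGGCCGGGDDGGCDGGCCGGGDDGGCDGGCCDGGCDGGCDGGCGGGDC


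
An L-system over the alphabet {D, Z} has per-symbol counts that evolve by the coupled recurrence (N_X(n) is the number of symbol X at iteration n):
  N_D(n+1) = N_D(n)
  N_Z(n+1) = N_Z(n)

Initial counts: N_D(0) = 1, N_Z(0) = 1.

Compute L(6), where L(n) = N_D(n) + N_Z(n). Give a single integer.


Answer: 2

Derivation:
Step 0: N_D=1, N_Z=1, L=2
Step 1: N_D=1, N_Z=1, L=2
Step 2: N_D=1, N_Z=1, L=2
Step 3: N_D=1, N_Z=1, L=2
Step 4: N_D=1, N_Z=1, L=2
Step 5: N_D=1, N_Z=1, L=2
Step 6: N_D=1, N_Z=1, L=2


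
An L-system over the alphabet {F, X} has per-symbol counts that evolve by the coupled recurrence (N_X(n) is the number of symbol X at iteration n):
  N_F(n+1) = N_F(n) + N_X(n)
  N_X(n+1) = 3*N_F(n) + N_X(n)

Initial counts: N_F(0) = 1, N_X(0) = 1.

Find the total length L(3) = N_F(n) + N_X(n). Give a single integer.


Answer: 44

Derivation:
Step 0: N_F=1, N_X=1, L=2
Step 1: N_F=2, N_X=4, L=6
Step 2: N_F=6, N_X=10, L=16
Step 3: N_F=16, N_X=28, L=44


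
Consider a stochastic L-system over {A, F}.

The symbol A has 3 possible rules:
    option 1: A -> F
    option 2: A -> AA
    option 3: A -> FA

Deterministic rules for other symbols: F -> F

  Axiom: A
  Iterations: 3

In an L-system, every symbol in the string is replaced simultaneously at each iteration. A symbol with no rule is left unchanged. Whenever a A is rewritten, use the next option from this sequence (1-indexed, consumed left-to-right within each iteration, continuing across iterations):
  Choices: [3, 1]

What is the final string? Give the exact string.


Step 0: A
Step 1: FA  (used choices [3])
Step 2: FF  (used choices [1])
Step 3: FF  (used choices [])

Answer: FF
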